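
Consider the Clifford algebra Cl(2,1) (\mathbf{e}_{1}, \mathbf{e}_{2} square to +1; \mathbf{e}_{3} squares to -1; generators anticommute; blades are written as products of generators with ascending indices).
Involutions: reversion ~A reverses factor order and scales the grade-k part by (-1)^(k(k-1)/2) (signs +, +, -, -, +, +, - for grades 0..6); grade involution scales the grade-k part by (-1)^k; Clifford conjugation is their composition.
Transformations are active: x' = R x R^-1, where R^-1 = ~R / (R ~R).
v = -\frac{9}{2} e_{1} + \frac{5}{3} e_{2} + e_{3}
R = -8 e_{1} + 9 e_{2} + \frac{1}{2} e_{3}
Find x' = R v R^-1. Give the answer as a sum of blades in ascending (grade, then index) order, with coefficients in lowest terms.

~R = -8 e_{1} + 9 e_{2} + \frac{1}{2} e_{3}, and R ~R = \frac{579}{4}, so R^-1 = ~R / (\frac{579}{4}).
R v = \frac{101}{2} + \frac{163}{6} e_{1} e_{2} - \frac{23}{4} e_{1} e_{3} + \frac{49}{6} e_{2} e_{3}
Answer: -\frac{1253}{1158} e_{1} + \frac{2671}{579} e_{2} - \frac{377}{579} e_{3}


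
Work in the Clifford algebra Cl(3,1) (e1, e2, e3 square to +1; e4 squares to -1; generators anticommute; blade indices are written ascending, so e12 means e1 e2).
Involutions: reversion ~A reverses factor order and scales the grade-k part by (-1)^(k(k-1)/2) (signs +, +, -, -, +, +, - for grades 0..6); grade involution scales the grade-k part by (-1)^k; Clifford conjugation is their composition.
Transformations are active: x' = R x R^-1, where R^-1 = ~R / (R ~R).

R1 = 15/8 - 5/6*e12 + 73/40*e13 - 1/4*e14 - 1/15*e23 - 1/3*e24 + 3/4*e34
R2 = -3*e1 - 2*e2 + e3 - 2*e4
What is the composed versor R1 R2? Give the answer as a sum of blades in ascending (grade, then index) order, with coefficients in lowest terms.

Distribute over the terms of R2 (each basis-blade product reordered to ascending indices, repeated generators contracted through their squares):
R1 (-3*e1) = -45/8*e1 - 5/2*e2 + 219/40*e3 - 3/4*e4 + 1/5*e123 + e124 - 9/4*e134
R1 (-2*e2) = 5/3*e1 - 15/4*e2 - 2/15*e3 - 2/3*e4 + 73/20*e123 - 1/2*e124 - 3/2*e234
R1 (e3) = 73/40*e1 - 1/15*e2 + 15/8*e3 - 3/4*e4 - 5/6*e123 + 1/4*e134 + 1/3*e234
R1 (-2*e4) = -1/2*e1 - 2/3*e2 + 3/2*e3 - 15/4*e4 + 5/3*e124 - 73/20*e134 + 2/15*e234
Summing the partial products and collecting blades:
Answer: -79/30*e1 - 419/60*e2 + 523/60*e3 - 71/12*e4 + 181/60*e123 + 13/6*e124 - 113/20*e134 - 31/30*e234


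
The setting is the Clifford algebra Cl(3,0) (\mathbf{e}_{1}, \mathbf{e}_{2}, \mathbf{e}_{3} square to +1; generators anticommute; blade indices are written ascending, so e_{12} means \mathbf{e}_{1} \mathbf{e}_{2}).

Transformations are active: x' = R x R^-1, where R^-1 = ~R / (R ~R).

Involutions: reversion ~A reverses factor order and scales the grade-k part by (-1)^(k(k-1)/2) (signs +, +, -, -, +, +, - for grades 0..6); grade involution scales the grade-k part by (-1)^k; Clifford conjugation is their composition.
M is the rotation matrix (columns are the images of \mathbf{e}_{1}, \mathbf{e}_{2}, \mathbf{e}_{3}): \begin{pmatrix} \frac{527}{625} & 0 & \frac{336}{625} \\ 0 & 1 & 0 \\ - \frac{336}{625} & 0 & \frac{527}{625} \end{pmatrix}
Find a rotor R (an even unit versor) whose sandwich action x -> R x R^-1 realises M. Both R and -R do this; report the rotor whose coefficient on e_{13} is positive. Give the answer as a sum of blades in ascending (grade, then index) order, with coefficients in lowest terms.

Method: write R = a + b12*e_{12} + b13*e_{13} + b23*e_{23} with a^2 + b12^2 + b13^2 + b23^2 = 1 (so R^-1 = ~R). Expanding the columns R e_j ~R gives tr M = 4a^2 - 1 and, from the antisymmetric part, M21 - M12 = -4a*b12, M13 - M31 = 4a*b13, M32 - M23 = -4a*b23.
Here tr M = \frac{1679}{625}, so a^2 = (1 + tr M)/4 = \frac{576}{625} and a = ±\frac{24}{25}. Taking a = \frac{24}{25}: M21 - M12 = 0, M13 - M31 = \frac{672}{625}, M32 - M23 = 0, giving b12 = 0, b13 = \frac{7}{25}, b23 = 0, i.e. R = \frac{24}{25} + \frac{7}{25} e_{13}.
Its e_{13} coefficient is already positive.
Answer: \frac{24}{25} + \frac{7}{25} e_{13}. Key observation: the double cover Spin(3) -> SO(3) sends R and -R to the same matrix (trace \frac{1679}{625} here), so the stated sign of the e_{13} coefficient is what selects one sheet.


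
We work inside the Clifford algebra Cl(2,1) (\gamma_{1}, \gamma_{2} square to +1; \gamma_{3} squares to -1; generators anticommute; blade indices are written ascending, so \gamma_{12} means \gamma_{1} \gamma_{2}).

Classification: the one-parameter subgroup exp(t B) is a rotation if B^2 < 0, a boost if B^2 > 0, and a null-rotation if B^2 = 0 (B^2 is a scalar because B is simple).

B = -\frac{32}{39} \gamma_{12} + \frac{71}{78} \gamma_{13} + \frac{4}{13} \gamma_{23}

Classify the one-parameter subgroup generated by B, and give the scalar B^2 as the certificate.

B^2 term by term: the squares give (-\frac{32}{39})^2*(\gamma_{12})^2 + (\frac{71}{78})^2*(\gamma_{13})^2 + (\frac{4}{13})^2*(\gamma_{23})^2 = \frac{1024}{1521}*(-1) + \frac{5041}{6084}*(+1) + \frac{16}{169}*(+1) = \frac{1}{4} (each basis 2-blade squares to minus the product of its generators' squares); cross terms between blades sharing an index anticommute and cancel. So B^2 = \frac{1}{4}.
Answer: boost, certificate B^2 = \frac{1}{4}. B^2 = \frac{1}{4} is basis-independent, so its sign is the whole story.


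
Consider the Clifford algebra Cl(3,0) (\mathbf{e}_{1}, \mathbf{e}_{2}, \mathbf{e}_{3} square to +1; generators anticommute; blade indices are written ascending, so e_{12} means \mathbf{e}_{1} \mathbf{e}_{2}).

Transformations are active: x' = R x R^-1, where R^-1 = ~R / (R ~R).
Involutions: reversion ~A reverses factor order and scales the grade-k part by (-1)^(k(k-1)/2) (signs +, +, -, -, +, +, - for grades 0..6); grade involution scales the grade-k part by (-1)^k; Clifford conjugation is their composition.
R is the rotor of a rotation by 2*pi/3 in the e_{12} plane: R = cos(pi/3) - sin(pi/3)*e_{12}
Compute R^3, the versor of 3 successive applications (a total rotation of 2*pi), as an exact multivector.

Rotor phase runs at HALF the rotation angle; powers of one rotor simply add phase, so after 3 steps in e_{12} the phase is 3*pi/3 = \pi and R^3 = cos(\pi) - sin(\pi)*e_{12}.
cos(\pi) = -1 and sin(\pi) = 0, so R^3 = -1. The total rotation 2*pi is 1 full turn, so every vector returns to itself, yet the rotor is -1, on the OTHER sheet of the double cover (an odd number of 2*pi turns).
Answer: -1


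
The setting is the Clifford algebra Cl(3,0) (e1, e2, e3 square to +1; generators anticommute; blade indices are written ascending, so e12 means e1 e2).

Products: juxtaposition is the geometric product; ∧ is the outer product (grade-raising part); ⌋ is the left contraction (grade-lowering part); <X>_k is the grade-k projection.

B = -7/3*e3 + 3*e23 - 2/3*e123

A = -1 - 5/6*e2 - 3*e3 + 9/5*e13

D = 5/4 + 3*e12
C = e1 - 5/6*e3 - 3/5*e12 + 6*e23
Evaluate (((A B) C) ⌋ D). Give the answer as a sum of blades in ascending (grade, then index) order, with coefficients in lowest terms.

step 1: 7 - 21/5*e1 + 39/5*e2 - 1/6*e3 - 17/5*e12 - 5/9*e13 - 19/18*e23 + 2/3*e123
step 2: 209/900 + 10993/1350*e1 + 21059/2700*e2 + 3773/90*e3 - 83/9*e12 - 521/30*e13 + 73/2*e23 - 2099/90*e123
step 3: 20129/720 - 21059/900*e1 + 10993/450*e2 + 209/300*e12
Answer: 20129/720 - 21059/900*e1 + 10993/450*e2 + 209/300*e12


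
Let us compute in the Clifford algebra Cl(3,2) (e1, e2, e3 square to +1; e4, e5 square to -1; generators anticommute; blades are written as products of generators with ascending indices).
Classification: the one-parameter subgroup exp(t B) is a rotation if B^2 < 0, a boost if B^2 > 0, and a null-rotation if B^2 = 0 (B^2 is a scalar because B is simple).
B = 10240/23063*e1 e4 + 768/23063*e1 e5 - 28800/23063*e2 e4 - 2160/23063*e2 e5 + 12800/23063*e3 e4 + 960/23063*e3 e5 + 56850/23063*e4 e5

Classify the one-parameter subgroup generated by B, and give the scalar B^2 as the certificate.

B^2 term by term: the squares give (10240/23063)^2*(e1 e4)^2 + (768/23063)^2*(e1 e5)^2 + (-28800/23063)^2*(e2 e4)^2 + (-2160/23063)^2*(e2 e5)^2 + (12800/23063)^2*(e3 e4)^2 + (960/23063)^2*(e3 e5)^2 + (56850/23063)^2*(e4 e5)^2 = 104857600/531901969*(+1) + 589824/531901969*(+1) + 829440000/531901969*(+1) + 4665600/531901969*(+1) + 163840000/531901969*(+1) + 921600/531901969*(+1) + 3231922500/531901969*(-1) = -4 (each basis 2-blade squares to minus the product of its generators' squares); cross terms between blades sharing an index anticommute and cancel; the commuting (index-disjoint) pairs give grade-4 terms 2*c*c'*(blade product), which cancel blade by blade — e1 e2 e4 e5: 44236800/531901969 - 44236800/531901969 = 0; e1 e3 e4 e5: -19660800/531901969 + 19660800/531901969 = 0; e2 e3 e4 e5: 55296000/531901969 - 55296000/531901969 = 0 — confirming B is simple. So B^2 = -4.
Answer: rotation, certificate B^2 = -4. One invariant decides it: the square -4 survives every conjugation, and its sign is exactly the classification.


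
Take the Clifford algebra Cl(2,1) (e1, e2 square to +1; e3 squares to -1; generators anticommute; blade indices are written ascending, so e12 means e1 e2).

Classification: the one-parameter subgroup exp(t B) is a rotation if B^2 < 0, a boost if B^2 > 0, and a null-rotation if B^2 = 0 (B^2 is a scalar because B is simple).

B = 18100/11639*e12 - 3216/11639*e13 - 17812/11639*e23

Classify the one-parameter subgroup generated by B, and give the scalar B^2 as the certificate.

B^2 term by term: the squares give (18100/11639)^2*(e12)^2 + (-3216/11639)^2*(e13)^2 + (-17812/11639)^2*(e23)^2 = 327610000/135466321*(-1) + 10342656/135466321*(+1) + 317267344/135466321*(+1) = 0 (each basis 2-blade squares to minus the product of its generators' squares); cross terms between blades sharing an index anticommute and cancel. So B^2 = 0.
Answer: null-rotation, certificate B^2 = 0. The class reads off the invariant scalar 0 directly.


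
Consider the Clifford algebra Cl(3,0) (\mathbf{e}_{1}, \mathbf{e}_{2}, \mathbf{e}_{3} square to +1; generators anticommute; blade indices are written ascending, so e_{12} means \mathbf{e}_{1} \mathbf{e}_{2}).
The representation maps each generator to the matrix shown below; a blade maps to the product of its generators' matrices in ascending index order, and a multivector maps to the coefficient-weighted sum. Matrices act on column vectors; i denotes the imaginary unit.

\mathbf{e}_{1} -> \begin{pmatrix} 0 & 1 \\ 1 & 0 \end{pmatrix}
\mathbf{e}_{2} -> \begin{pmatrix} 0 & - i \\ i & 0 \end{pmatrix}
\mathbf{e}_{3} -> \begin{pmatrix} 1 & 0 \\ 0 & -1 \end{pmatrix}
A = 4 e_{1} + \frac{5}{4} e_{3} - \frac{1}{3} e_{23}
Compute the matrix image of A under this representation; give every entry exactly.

Bivector images (products of the table entries): rho(e_{23}) = rho(\mathbf{e}_{2})rho(\mathbf{e}_{3}) = \begin{pmatrix} 0 & i \\ i & 0 \end{pmatrix}.
M = (4)*rho(e_{1}) + (\frac{5}{4})*rho(e_{3}) + (-\frac{1}{3})*rho(e_{23}), summed entrywise:
Answer: \begin{pmatrix} \frac{5}{4} & 4 - \frac{i}{3} \\ 4 - \frac{i}{3} & - \frac{5}{4} \end{pmatrix}


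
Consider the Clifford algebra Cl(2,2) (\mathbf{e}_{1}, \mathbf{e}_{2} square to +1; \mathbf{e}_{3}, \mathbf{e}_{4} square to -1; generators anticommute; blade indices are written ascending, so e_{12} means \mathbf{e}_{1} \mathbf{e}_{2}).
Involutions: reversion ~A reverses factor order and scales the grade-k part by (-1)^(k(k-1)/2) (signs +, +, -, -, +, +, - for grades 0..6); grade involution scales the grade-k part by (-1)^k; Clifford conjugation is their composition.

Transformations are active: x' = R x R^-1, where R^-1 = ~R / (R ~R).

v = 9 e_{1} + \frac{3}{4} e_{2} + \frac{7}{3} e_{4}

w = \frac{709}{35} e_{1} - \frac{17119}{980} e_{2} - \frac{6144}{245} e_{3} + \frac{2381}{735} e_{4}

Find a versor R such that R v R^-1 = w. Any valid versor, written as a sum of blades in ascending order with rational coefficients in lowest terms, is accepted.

Why this works: both vectors square to \frac{10961}{144}, so q(v) = q(w) and R = v + w = \frac{1024}{35} e_{1} - \frac{4096}{245} e_{2} - \frac{6144}{245} e_{3} + \frac{4096}{735} e_{4} carries v to w — its own direction survives, the complement (v - w)/2 flips.
Answer: \frac{1024}{35} e_{1} - \frac{4096}{245} e_{2} - \frac{6144}{245} e_{3} + \frac{4096}{735} e_{4}


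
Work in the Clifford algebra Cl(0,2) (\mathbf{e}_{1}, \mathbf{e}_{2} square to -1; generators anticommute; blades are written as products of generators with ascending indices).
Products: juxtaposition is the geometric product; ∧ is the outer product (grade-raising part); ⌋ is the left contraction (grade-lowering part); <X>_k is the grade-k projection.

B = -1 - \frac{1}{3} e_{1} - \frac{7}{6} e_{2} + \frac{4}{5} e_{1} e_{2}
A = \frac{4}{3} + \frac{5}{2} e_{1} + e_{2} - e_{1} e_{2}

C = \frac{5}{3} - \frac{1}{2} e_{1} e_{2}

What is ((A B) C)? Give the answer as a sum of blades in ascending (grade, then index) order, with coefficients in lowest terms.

step 1: \frac{22}{15} - \frac{149}{45} e_{1} - \frac{38}{9} e_{2} - \frac{31}{60} e_{1} e_{2}
step 2: \frac{787}{360} - \frac{92}{27} e_{1} - \frac{2347}{270} e_{2} - \frac{287}{180} e_{1} e_{2}
Answer: \frac{787}{360} - \frac{92}{27} e_{1} - \frac{2347}{270} e_{2} - \frac{287}{180} e_{1} e_{2}


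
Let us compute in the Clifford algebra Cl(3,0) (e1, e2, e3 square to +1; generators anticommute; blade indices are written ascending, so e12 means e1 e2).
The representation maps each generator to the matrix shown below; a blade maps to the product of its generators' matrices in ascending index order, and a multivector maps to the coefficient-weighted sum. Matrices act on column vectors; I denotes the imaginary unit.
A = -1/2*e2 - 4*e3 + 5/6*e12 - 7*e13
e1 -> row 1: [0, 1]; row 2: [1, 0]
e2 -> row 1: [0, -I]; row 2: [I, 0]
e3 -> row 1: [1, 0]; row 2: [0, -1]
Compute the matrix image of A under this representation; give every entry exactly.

Bivector images (products of the table entries): rho(e12) = rho(e1)rho(e2) = row 1: [I, 0]; row 2: [0, -I]; rho(e13) = rho(e1)rho(e3) = row 1: [0, -1]; row 2: [1, 0].
M = (-1/2)*rho(e2) + (-4)*rho(e3) + (5/6)*rho(e12) + (-7)*rho(e13), summed entrywise:
Answer: row 1: [-4 + 5*I/6, 7 + I/2]; row 2: [-7 - I/2, 4 - 5*I/6]


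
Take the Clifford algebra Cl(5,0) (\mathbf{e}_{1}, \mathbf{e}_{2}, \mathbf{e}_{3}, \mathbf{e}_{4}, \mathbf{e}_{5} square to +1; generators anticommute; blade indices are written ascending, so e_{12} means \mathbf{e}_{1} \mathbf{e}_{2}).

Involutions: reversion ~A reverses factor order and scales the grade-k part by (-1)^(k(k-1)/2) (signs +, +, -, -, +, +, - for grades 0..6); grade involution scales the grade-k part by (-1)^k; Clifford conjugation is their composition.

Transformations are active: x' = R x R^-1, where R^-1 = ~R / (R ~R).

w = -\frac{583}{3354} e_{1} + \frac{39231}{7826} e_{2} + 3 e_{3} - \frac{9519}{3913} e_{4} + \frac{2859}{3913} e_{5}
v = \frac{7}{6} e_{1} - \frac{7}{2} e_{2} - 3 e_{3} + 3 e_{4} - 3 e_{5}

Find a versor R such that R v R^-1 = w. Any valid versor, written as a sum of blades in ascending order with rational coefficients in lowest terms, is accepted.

Since q(v) = q(w) = \frac{731}{18}, the sum R = v + w = \frac{555}{559} e_{1} + \frac{5920}{3913} e_{2} + \frac{2220}{3913} e_{4} - \frac{8880}{3913} e_{5} does the job whenever invertible.
Answer: \frac{555}{559} e_{1} + \frac{5920}{3913} e_{2} + \frac{2220}{3913} e_{4} - \frac{8880}{3913} e_{5}


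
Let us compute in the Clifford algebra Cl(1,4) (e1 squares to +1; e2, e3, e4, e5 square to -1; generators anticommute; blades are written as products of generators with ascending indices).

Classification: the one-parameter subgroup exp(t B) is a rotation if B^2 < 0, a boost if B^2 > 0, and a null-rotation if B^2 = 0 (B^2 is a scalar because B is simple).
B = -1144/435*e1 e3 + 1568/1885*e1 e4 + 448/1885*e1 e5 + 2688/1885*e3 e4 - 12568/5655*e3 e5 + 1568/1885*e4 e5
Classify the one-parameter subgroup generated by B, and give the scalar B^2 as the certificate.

B^2 term by term: the squares give (-1144/435)^2*(e1 e3)^2 + (1568/1885)^2*(e1 e4)^2 + (448/1885)^2*(e1 e5)^2 + (2688/1885)^2*(e3 e4)^2 + (-12568/5655)^2*(e3 e5)^2 + (1568/1885)^2*(e4 e5)^2 = 1308736/189225*(+1) + 2458624/3553225*(+1) + 200704/3553225*(+1) + 7225344/3553225*(-1) + 157954624/31979025*(-1) + 2458624/3553225*(-1) = 0 (each basis 2-blade squares to minus the product of its generators' squares); cross terms between blades sharing an index anticommute and cancel; the commuting (index-disjoint) pairs give grade-4 terms 2*c*c'*(blade product), which cancel blade by blade — e1 e3 e4 e5: -275968/63075 + 39413248/10659675 + 2408448/3553225 = 0 — confirming B is simple. So B^2 = 0.
Answer: null-rotation, certificate B^2 = 0. The invariant at work: B^2 = 0 is unchanged by conjugation, hence its sign classifies the subgroup whatever basis B is written in.


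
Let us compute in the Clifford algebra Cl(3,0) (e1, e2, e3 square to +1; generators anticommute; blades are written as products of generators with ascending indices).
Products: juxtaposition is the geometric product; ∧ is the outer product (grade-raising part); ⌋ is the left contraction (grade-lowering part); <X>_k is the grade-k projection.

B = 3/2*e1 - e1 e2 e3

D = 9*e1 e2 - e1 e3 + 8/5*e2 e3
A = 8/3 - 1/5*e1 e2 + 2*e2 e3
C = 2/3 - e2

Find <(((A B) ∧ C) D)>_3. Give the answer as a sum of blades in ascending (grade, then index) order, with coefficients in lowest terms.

step 1: 6*e1 + 3/10*e2 - 1/5*e3 + 1/3*e1 e2 e3
step 2: 4*e1 + 1/5*e2 - 2/15*e3 - 6*e1 e2 - 1/5*e2 e3 + 2/9*e1 e2 e3
step 3: 1358/25 - 103/45*e1 + 8098/225*e2 - 142/25*e3 + 1/5*e1 e2 - 39/5*e1 e3 - 6*e2 e3 + 27/5*e1 e2 e3
step 4: 27/5*e1 e2 e3
Answer: 27/5*e1 e2 e3


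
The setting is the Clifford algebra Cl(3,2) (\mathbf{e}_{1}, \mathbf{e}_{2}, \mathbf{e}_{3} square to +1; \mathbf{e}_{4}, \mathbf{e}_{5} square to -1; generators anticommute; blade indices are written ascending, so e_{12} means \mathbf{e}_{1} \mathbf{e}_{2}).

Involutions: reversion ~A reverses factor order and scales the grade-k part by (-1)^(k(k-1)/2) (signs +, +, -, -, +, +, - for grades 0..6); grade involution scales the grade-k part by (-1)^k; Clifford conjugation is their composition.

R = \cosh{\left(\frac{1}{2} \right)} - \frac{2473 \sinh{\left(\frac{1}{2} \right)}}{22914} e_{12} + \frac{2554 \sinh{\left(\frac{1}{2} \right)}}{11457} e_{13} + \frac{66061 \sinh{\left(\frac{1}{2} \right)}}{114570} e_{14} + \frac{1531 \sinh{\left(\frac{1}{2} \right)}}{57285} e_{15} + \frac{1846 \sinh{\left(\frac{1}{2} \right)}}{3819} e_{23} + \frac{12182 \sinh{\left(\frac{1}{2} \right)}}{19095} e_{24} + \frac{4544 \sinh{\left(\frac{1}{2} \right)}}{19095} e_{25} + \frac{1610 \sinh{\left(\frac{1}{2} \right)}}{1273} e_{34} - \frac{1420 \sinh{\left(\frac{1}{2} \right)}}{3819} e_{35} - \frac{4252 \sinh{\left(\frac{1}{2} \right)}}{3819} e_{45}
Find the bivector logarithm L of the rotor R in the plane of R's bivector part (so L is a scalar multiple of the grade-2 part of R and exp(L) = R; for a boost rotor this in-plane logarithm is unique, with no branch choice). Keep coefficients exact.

The scalar part of R is \cosh{\left(\frac{1}{2} \right)}, so cosh pins the rapidity up to sign — the sign comes from the bivector part; dividing that part by sinh of the rapidity yields the plane, and the in-plane L = rapidity * plane is unique because the two sign choices cancel.
Concretely: cosh(rapidity) = \cosh{\left(\frac{1}{2} \right)} gives rapidity = ±\frac{1}{2}, and since rapidity/sinh(rapidity) is even the sign is immaterial: L = (rapidity/sinh(rapidity)) * <R>_2 = (\frac{1}{2 \sinh{\left(\frac{1}{2} \right)}}) * <R>_2.
Answer: - \frac{2473}{45828} e_{12} + \frac{1277}{11457} e_{13} + \frac{66061}{229140} e_{14} + \frac{1531}{114570} e_{15} + \frac{923}{3819} e_{23} + \frac{6091}{19095} e_{24} + \frac{2272}{19095} e_{25} + \frac{805}{1273} e_{34} - \frac{710}{3819} e_{35} - \frac{2126}{3819} e_{45}


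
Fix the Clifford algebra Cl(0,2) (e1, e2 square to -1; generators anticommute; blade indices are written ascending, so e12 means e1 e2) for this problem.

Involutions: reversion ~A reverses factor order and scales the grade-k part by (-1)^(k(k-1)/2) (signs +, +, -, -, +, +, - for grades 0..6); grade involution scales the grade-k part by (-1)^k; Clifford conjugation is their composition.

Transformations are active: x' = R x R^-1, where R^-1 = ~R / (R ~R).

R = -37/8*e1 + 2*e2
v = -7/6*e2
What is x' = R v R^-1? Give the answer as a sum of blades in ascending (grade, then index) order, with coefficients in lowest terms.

~R = -37/8*e1 + 2*e2, and R ~R = -1625/64, so R^-1 = ~R / (-1625/64).
R v = 7/3 + 259/48*e12
Answer: 4144/4875*e1 + 2597/3250*e2


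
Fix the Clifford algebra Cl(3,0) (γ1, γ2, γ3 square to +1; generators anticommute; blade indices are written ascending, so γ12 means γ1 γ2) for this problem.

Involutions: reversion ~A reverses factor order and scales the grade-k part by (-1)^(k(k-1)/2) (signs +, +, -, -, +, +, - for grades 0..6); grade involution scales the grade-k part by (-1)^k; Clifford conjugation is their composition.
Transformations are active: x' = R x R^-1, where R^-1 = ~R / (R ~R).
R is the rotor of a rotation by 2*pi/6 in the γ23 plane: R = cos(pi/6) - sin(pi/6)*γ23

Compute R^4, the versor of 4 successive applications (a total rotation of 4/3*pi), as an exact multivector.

Rotor phase runs at HALF the rotation angle; powers of one rotor simply add phase, so after 4 steps in γ23 the phase is 4*pi/6 = 2*pi/3 and R^4 = cos(2*pi/3) - sin(2*pi/3)*γ23.
cos(2*pi/3) = -1/2 and sin(2*pi/3) = sqrt(3)/2, so R^4 = -1/2 - sqrt(3)/2*γ23. The net rotation is 4/3*pi; the rotor keeps the half-angle phase exactly.
Answer: -1/2 - sqrt(3)/2*γ23


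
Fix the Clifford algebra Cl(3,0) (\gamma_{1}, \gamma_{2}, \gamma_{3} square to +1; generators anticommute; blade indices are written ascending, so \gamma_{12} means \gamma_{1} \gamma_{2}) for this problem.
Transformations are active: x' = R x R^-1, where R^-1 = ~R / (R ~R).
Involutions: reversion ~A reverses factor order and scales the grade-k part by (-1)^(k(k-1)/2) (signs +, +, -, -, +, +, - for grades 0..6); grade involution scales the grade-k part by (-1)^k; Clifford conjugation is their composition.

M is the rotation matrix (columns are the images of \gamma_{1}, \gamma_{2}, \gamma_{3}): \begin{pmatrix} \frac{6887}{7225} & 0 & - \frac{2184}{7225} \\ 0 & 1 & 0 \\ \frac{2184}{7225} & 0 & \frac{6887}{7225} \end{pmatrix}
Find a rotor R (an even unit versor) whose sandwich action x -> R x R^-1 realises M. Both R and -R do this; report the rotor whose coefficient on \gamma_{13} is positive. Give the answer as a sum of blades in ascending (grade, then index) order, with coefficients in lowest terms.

Method: write R = a + b12*\gamma_{12} + b13*\gamma_{13} + b23*\gamma_{23} with a^2 + b12^2 + b13^2 + b23^2 = 1 (so R^-1 = ~R). Expanding the columns R e_j ~R gives tr M = 4a^2 - 1 and, from the antisymmetric part, M21 - M12 = -4a*b12, M13 - M31 = 4a*b13, M32 - M23 = -4a*b23.
Here tr M = \frac{20999}{7225}, so a^2 = (1 + tr M)/4 = \frac{7056}{7225} and a = ±\frac{84}{85}. Taking a = \frac{84}{85}: M21 - M12 = 0, M13 - M31 = -\frac{4368}{7225}, M32 - M23 = 0, giving b12 = 0, b13 = -\frac{13}{85}, b23 = 0, i.e. R = \frac{84}{85} - \frac{13}{85} \gamma_{13}.
Its \gamma_{13} coefficient is negative, so report the other preimage -R.
Answer: -\frac{84}{85} + \frac{13}{85} \gamma_{13}. Why the constraint matters: R and -R act identically through the sandwich — M has trace \frac{20999}{7225} either way — so only the sign condition on \gamma_{13} picks one of the two preimages.


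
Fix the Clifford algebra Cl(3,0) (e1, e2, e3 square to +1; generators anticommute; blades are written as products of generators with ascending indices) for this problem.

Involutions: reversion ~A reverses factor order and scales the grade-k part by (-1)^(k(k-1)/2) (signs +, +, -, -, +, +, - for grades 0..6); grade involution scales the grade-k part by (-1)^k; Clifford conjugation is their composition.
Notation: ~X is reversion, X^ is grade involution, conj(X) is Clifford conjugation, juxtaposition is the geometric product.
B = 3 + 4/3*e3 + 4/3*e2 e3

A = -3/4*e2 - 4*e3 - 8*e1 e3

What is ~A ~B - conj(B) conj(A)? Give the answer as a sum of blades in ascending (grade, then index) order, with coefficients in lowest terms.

first term: -16/3 + 32/3*e1 - 91/12*e2 - 11*e3 + 32/3*e1 e2 + 24*e1 e3 - e2 e3
second term: -16/3 + 32/3*e1 - 37/12*e2 + 13*e3 - 32/3*e1 e2 + 24*e1 e3 + e2 e3
Answer: -9/2*e2 - 24*e3 + 64/3*e1 e2 - 2*e2 e3


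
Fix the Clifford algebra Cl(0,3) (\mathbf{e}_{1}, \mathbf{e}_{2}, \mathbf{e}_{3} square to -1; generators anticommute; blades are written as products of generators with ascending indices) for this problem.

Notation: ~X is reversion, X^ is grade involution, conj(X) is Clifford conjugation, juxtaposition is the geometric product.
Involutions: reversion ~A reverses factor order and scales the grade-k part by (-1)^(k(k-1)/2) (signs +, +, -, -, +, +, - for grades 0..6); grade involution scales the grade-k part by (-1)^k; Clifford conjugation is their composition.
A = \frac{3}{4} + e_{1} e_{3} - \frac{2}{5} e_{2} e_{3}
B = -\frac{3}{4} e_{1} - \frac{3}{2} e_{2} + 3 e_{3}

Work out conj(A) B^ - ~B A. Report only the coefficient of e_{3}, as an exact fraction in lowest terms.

first term: -\frac{39}{16} e_{1} + \frac{93}{40} e_{2} - \frac{12}{5} e_{3} + \frac{9}{5} e_{1} e_{2} e_{3}
second term: \frac{39}{16} e_{1} - \frac{93}{40} e_{2} + \frac{12}{5} e_{3} + \frac{9}{5} e_{1} e_{2} e_{3}
Answer: -\frac{24}{5}


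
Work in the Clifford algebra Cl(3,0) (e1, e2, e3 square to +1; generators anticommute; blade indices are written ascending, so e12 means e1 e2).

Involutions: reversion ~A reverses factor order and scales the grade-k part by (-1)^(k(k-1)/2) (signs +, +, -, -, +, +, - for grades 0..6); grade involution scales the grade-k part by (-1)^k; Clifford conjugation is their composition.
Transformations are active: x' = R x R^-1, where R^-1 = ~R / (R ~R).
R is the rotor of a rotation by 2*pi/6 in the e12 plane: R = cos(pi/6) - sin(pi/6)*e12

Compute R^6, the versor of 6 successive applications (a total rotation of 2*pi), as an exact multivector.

Half-angle bookkeeping: 6 applications in e12 add up to rotor phase 6*pi/6 = pi, so R^6 = cos(pi) - sin(pi)*e12.
cos(pi) = -1 and sin(pi) = 0, so R^6 = -1. The total rotation 2*pi is 1 full turn, so every vector returns to itself, yet the rotor is -1, on the OTHER sheet of the double cover (an odd number of 2*pi turns).
Answer: -1


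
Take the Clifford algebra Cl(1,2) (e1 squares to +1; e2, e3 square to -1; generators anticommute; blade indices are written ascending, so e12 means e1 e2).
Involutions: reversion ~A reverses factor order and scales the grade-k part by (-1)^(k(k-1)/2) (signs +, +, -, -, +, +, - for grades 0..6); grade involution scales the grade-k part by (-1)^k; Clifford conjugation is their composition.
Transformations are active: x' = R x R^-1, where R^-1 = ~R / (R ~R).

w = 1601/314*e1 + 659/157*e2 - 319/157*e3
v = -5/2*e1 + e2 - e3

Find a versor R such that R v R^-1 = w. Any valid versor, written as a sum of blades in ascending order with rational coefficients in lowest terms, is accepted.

Sketch: the shared square 17/4 makes R = v + w = 408/157*e1 + 816/157*e2 - 476/157*e3 the natural versor; its sandwich fixes that direction, negates (v - w)/2, and sends v to w.
Answer: 408/157*e1 + 816/157*e2 - 476/157*e3


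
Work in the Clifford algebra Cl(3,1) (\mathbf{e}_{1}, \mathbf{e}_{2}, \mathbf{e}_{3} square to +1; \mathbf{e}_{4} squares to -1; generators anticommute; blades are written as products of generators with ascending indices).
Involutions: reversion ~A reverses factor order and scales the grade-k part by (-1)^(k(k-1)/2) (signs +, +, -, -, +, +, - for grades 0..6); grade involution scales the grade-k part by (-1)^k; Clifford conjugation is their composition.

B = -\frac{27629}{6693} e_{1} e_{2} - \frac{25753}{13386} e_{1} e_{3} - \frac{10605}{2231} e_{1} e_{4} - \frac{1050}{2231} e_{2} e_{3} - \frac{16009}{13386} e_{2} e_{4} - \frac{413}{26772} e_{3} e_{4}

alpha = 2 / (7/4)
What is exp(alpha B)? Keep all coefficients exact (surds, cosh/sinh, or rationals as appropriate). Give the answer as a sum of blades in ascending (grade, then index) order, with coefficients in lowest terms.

B^2 term by term: the squares give (-\frac{27629}{6693})^2*(e_{1} e_{2})^2 + (-\frac{25753}{13386})^2*(e_{1} e_{3})^2 + (-\frac{10605}{2231})^2*(e_{1} e_{4})^2 + (-\frac{1050}{2231})^2*(e_{2} e_{3})^2 + (-\frac{16009}{13386})^2*(e_{2} e_{4})^2 + (-\frac{413}{26772})^2*(e_{3} e_{4})^2 = \frac{763361641}{44796249}*(-1) + \frac{663217009}{179184996}*(-1) + \frac{112466025}{4977361}*(+1) + \frac{1102500}{4977361}*(-1) + \frac{256288081}{179184996}*(+1) + \frac{170569}{716739984}*(+1) = \frac{49}{16} (each basis 2-blade squares to minus the product of its generators' squares); cross terms between blades sharing an index anticommute and cancel; the commuting (index-disjoint) pairs give grade-4 terms 2*c*c'*(blade product), which cancel blade by blade — e_{1} e_{2} e_{3} e_{4}: \frac{11410777}{89592498} - \frac{412279777}{89592498} + \frac{22270500}{4977361} = 0 — confirming B is simple. So B^2 = \frac{49}{16}.
B^2 = \frac{49}{16} — since the square is positive, the closed form is hyperbolic: l = \frac{7}{4}, alpha*l = 2, so exp(alpha B) = cosh(2) + (sinh(2)/(\frac{7}{4}))*B = \cosh{\left(2 \right)} + (\frac{4 \sinh{\left(2 \right)}}{7})*B.
Answer: \cosh{\left(2 \right)} - \frac{15788 \sinh{\left(2 \right)}}{6693} e_{1} e_{2} - \frac{7358 \sinh{\left(2 \right)}}{6693} e_{1} e_{3} - \frac{6060 \sinh{\left(2 \right)}}{2231} e_{1} e_{4} - \frac{600 \sinh{\left(2 \right)}}{2231} e_{2} e_{3} - \frac{4574 \sinh{\left(2 \right)}}{6693} e_{2} e_{4} - \frac{59 \sinh{\left(2 \right)}}{6693} e_{3} e_{4}


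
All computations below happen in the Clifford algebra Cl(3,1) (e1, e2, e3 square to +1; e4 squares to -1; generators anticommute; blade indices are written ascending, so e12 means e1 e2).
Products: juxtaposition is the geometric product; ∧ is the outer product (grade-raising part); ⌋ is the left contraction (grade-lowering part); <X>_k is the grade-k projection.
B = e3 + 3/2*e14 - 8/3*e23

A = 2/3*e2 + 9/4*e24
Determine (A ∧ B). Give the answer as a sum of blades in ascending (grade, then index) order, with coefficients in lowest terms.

step 1: 2/3*e23 - e124 - 9/4*e234
Answer: 2/3*e23 - e124 - 9/4*e234


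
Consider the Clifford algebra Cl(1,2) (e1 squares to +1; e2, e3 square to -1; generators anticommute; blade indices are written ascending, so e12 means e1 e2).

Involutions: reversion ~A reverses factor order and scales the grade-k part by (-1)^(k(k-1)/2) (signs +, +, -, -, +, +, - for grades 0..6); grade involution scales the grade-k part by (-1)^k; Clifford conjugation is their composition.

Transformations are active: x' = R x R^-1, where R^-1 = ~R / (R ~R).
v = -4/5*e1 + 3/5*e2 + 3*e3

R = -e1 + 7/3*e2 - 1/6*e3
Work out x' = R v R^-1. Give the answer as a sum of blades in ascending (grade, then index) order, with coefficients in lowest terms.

~R = -e1 + 7/3*e2 - 1/6*e3, and R ~R = -161/36, so R^-1 = ~R / (-161/36).
R v = -1/10 + 19/15*e12 - 47/15*e13 + 71/10*e23
Answer: 608/805*e1 - 57/115*e2 - 2421/805*e3


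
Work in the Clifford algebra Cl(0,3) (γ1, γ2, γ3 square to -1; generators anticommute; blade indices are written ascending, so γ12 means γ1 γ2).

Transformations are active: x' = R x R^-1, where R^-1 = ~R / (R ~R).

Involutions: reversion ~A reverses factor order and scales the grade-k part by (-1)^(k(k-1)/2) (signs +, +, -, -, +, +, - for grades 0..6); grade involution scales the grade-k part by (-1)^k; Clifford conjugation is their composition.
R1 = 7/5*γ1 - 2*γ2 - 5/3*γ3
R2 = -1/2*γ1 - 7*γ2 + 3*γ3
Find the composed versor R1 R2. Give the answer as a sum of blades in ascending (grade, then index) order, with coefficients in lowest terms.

Distribute over the terms of R1 (each basis-blade product reordered to ascending indices, repeated generators contracted through their squares):
(7/5*γ1) R2 = 7/10 - 49/5*γ12 + 21/5*γ13
(-2*γ2) R2 = -14 - γ12 - 6*γ23
(-5/3*γ3) R2 = 5 - 5/6*γ13 - 35/3*γ23
Summing the partial products and collecting blades:
Answer: -83/10 - 54/5*γ12 + 101/30*γ13 - 53/3*γ23


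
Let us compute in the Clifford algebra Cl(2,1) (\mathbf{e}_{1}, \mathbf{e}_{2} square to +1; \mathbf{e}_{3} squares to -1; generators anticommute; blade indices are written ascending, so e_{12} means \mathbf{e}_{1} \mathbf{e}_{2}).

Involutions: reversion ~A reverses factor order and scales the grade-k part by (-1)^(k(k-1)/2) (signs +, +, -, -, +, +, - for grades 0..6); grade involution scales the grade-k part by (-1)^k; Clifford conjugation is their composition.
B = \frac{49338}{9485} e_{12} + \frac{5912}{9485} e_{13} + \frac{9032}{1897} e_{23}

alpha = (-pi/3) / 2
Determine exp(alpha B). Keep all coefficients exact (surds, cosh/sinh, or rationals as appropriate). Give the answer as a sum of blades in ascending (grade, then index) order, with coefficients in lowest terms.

B^2 term by term: the squares give (\frac{49338}{9485})^2*(e_{12})^2 + (\frac{5912}{9485})^2*(e_{13})^2 + (\frac{9032}{1897})^2*(e_{23})^2 = \frac{2434238244}{89965225}*(-1) + \frac{34951744}{89965225}*(+1) + \frac{81577024}{3598609}*(+1) = -4 (each basis 2-blade squares to minus the product of its generators' squares); cross terms between blades sharing an index anticommute and cancel. So B^2 = -4.
B^2 = -4 — the series telescopes trigonometrically here: l = 2, alpha*l = - \frac{\pi}{3}, so exp(alpha B) = cos(- \frac{\pi}{3}) + (sin(- \frac{\pi}{3})/2)*B = \frac{1}{2} + (- \frac{\sqrt{3}}{4})*B.
Answer: \frac{1}{2} - \frac{24669 \sqrt{3}}{18970} e_{12} - \frac{1478 \sqrt{3}}{9485} e_{13} - \frac{2258 \sqrt{3}}{1897} e_{23}


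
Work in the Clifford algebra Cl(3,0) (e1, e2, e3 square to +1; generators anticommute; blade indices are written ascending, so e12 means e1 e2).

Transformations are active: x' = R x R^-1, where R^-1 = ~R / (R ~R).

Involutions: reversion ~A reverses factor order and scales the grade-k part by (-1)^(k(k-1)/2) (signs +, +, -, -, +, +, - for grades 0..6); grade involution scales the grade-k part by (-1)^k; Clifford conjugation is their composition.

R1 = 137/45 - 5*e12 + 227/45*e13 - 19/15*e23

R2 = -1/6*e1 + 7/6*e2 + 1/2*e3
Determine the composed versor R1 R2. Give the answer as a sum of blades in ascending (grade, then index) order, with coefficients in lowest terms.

Distribute over the terms of R2 (each basis-blade product reordered to ascending indices, repeated generators contracted through their squares):
R1 (-1/6*e1) = -137/270*e1 - 5/6*e2 + 227/270*e3 + 19/90*e123
R1 (7/6*e2) = -35/6*e1 + 959/270*e2 + 133/90*e3 - 1589/270*e123
R1 (1/2*e3) = 227/90*e1 - 19/30*e2 + 137/90*e3 - 5/2*e123
Summing the partial products and collecting blades:
Answer: -1031/270*e1 + 563/270*e2 + 1037/270*e3 - 2207/270*e123


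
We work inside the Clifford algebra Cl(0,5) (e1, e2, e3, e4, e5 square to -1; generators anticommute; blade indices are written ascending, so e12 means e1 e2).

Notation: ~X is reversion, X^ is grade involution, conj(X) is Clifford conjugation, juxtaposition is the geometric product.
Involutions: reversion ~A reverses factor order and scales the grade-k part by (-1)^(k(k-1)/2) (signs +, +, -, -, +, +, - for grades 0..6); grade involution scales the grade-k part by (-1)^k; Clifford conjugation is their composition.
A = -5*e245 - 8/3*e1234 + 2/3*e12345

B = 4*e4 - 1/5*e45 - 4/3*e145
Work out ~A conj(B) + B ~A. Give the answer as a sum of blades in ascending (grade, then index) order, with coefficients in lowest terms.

first term: -e2 - 20/3*e12 - 8/9*e23 - 20*e25 - 54/5*e123 - 32/9*e235 - 32/15*e1235
second term: e2 + 20/3*e12 - 8/9*e23 + 20*e25 - 158/15*e123 - 32/9*e235 + 16/5*e1235
Answer: -16/9*e23 - 64/3*e123 - 64/9*e235 + 16/15*e1235


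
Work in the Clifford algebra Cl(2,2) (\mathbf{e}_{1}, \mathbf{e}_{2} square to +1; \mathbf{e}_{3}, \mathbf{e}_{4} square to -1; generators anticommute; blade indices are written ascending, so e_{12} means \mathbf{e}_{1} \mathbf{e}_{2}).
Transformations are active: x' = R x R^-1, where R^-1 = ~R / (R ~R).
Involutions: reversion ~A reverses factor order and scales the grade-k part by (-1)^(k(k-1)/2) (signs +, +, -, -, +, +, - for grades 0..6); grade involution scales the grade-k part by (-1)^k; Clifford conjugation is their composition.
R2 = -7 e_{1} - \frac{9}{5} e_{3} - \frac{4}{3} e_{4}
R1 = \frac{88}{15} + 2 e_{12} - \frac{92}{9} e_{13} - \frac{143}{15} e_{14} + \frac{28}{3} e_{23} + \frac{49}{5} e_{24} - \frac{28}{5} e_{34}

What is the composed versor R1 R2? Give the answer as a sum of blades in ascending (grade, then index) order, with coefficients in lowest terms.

Distribute over the terms of R2 (each basis-blade product reordered to ascending indices, repeated generators contracted through their squares):
R1 (-7 e_{1}) = -\frac{616}{15} e_{1} + 14 e_{2} - \frac{644}{9} e_{3} - \frac{1001}{15} e_{4} - \frac{196}{3} e_{123} - \frac{343}{5} e_{124} + \frac{196}{5} e_{134}
R1 (-\frac{9}{5} e_{3}) = -\frac{92}{5} e_{1} + \frac{84}{5} e_{2} - \frac{264}{25} e_{3} + \frac{252}{25} e_{4} - \frac{18}{5} e_{123} - \frac{429}{25} e_{134} + \frac{441}{25} e_{234}
R1 (-\frac{4}{3} e_{4}) = -\frac{572}{45} e_{1} + \frac{196}{15} e_{2} - \frac{112}{15} e_{3} - \frac{352}{45} e_{4} - \frac{8}{3} e_{124} + \frac{368}{27} e_{134} - \frac{112}{9} e_{234}
Summing the partial products and collecting blades:
Answer: -\frac{3248}{45} e_{1} + \frac{658}{15} e_{2} - \frac{20156}{225} e_{3} - \frac{14507}{225} e_{4} - \frac{1034}{15} e_{123} - \frac{1069}{15} e_{124} + \frac{24077}{675} e_{134} + \frac{1169}{225} e_{234}


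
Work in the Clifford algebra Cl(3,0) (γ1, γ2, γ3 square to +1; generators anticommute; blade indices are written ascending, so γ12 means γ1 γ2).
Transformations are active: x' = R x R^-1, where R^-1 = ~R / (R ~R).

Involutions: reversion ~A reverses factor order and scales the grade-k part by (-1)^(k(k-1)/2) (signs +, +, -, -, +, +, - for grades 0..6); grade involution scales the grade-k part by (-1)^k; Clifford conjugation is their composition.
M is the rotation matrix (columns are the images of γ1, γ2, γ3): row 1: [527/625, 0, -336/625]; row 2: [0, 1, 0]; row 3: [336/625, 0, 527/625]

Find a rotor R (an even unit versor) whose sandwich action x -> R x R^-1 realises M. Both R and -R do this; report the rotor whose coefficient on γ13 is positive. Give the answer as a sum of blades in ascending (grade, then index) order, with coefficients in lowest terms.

Method: write R = a + b12*γ12 + b13*γ13 + b23*γ23 with a^2 + b12^2 + b13^2 + b23^2 = 1 (so R^-1 = ~R). Expanding the columns R e_j ~R gives tr M = 4a^2 - 1 and, from the antisymmetric part, M21 - M12 = -4a*b12, M13 - M31 = 4a*b13, M32 - M23 = -4a*b23.
Here tr M = 1679/625, so a^2 = (1 + tr M)/4 = 576/625 and a = ±24/25. Taking a = 24/25: M21 - M12 = 0, M13 - M31 = -672/625, M32 - M23 = 0, giving b12 = 0, b13 = -7/25, b23 = 0, i.e. R = 24/25 - 7/25*γ13.
Its γ13 coefficient is negative, so report the other preimage -R.
Answer: -24/25 + 7/25*γ13. Sheet selection: the two-to-one cover makes ±R indistinguishable at the matrix level (trace 1679/625), so uniqueness comes from the required sign on γ13.


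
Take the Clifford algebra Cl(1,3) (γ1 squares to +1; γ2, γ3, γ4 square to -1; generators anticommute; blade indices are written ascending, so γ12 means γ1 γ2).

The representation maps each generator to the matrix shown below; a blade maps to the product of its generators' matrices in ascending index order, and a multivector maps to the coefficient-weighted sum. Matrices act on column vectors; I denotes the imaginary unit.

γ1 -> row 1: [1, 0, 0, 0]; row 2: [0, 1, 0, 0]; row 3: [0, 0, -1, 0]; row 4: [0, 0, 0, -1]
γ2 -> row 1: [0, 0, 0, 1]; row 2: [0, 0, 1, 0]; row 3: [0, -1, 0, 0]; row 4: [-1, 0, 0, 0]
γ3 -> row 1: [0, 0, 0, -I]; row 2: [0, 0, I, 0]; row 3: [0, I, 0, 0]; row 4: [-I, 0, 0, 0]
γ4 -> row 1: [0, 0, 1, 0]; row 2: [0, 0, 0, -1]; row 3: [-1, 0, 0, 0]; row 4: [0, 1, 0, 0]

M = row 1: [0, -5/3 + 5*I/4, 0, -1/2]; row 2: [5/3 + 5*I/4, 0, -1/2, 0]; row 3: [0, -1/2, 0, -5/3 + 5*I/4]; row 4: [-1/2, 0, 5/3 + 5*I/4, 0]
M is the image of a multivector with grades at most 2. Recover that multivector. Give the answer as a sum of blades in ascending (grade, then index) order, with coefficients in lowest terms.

Method: the blade images are trace-orthogonal — tr(rho(e_A) rho(e_B)^-1) = 4 if A = B and 0 otherwise — and rho(e_A)^-1 = (e_A)^2 * rho(e_A) with (e_A)^2 = +1 or -1, so the coefficient of e_A in the preimage is (e_A)^2 * tr(M rho(e_A))/4.
Nonzero projections over blades of grade <= 2: γ12: (γ12)^2 = +1, tr(M rho(γ12)) = -2, coefficient -1/2; γ24: (γ24)^2 = -1, tr(M rho(γ24)) = 20/3, coefficient -5/3; γ34: (γ34)^2 = -1, tr(M rho(γ34)) = 5, coefficient -5/4. Every other blade of grade <= 2 projects to 0.
Answer: -1/2*γ12 - 5/3*γ24 - 5/4*γ34
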